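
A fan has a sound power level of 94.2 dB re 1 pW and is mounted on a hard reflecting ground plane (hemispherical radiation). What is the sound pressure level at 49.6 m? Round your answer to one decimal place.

L_p = L_w − 10·log₁₀(2π·r²) with r = 49.6 m.
2π·r² = 1.546e+04 m², 10·log₁₀ of that is 41.891 dB.
L_p = 94.2 − 41.891 = 52.31 dB.

52.3 dB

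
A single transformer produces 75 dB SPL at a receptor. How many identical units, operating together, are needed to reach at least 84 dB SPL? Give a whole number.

8

Need L₁ + 10·log₁₀ N ≥ 84, i.e. log₁₀ N ≥ 0.90.
N ≥ 10^(9.0/10) = 7.943, so N = 8.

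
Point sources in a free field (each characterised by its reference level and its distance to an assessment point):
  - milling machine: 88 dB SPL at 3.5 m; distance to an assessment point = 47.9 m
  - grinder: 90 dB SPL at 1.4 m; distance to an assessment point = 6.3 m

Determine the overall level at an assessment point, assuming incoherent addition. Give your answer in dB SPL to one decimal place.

Apply inverse-square spreading to bring every level to the receiver, then sum 10^(L/10).
milling machine: 88 − 20·log₁₀(47.9/3.5) = 88 − 22.73 = 65.27 dB SPL.
grinder: 90 − 20·log₁₀(6.3/1.4) = 90 − 13.06 = 76.94 dB SPL.
Σ 10^(L/10) = 5.275e+07 → L_total = 10·log₁₀(5.275e+07) = 77.22 dB SPL.

77.2 dB SPL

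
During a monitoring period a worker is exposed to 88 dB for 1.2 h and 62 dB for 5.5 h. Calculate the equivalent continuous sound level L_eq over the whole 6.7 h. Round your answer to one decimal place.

L_eq = 10·log₁₀[(1/T)·Σ tᵢ·10^(Lᵢ/10)] with T = 6.7 h.
Σ tᵢ·10^(Lᵢ/10) = 1.2·10^(88/10) + 5.5·10^(62/10) = 7.659e+08.
L_eq = 10·log₁₀(7.659e+08/6.7) = 80.58 dB.

80.6 dB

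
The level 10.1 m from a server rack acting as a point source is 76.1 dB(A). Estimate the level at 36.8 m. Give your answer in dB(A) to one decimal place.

Point-source attenuation: ΔL = 20·log₁₀(r₂/r₁) = 20·log₁₀(36.8/10.1) = 11.231 dB.
L₂ = 76.1 − 20·log₁₀(36.8/10.1) = 76.1 − 11.231 = 64.87 dB(A).

64.9 dB(A)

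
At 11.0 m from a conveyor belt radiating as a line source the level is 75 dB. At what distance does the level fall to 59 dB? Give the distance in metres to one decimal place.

Line-source spreading drops the level by 10·log₁₀(r₂/r₁); inverting, r₂/r₁ = 10^(ΔL/10).
r₂ = 11.0·10^((75−59)/10) = 11.0·10^(16.0/10) = 437.92 m.

437.9 m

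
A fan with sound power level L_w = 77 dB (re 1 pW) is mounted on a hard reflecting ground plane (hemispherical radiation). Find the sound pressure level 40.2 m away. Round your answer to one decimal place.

36.9 dB

Free-field hemispherical radiation: L_p = L_w − 10·log₁₀(2π·r²), r = 40.2 m.
2π·r² = 1.015e+04 m², 10·log₁₀ of that is 40.066 dB.
L_p = 77 − 40.066 = 36.93 dB.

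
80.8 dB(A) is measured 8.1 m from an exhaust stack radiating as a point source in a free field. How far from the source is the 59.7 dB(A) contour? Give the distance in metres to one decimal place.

For a point source L₁ − L₂ = 20·log₁₀(r₂/r₁), so r₂ = r₁·10^((L₁−L₂)/20).
r₂ = 8.1·10^((80.8−59.7)/20) = 8.1·10^(21.1/20) = 91.94 m.

91.9 m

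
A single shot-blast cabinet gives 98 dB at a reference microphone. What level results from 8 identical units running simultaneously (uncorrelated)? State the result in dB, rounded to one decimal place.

107.0 dB

L_total = L₁ + 10·log₁₀ N for N identical incoherent sources.
L_total = 98 + 10·log₁₀(8) = 98 + 9.031 = 107.03 dB.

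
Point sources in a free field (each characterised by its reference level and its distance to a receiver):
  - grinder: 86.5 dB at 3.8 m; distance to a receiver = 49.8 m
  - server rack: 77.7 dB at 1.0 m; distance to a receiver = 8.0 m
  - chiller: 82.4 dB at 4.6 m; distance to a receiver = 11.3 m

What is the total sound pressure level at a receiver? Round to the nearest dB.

75 dB

Apply inverse-square spreading to bring every level to the receiver, then sum 10^(L/10).
grinder: 86.5 − 20·log₁₀(49.8/3.8) = 86.5 − 22.35 = 64.15 dB.
server rack: 77.7 − 20·log₁₀(8.0/1.0) = 77.7 − 18.06 = 59.64 dB.
chiller: 82.4 − 20·log₁₀(11.3/4.6) = 82.4 − 7.81 = 74.59 dB.
Σ 10^(L/10) = 3.232e+07 → L_total = 10·log₁₀(3.232e+07) = 75.09 dB.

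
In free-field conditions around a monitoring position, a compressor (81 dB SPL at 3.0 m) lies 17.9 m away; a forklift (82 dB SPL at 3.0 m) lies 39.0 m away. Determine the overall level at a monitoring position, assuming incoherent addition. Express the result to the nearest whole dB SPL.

67 dB SPL

Propagate each source to the receiver with L = L_ref − 20·log₁₀(r/r_ref), then add intensities.
compressor: 81 − 20·log₁₀(17.9/3.0) = 81 − 15.51 = 65.49 dB SPL.
forklift: 82 − 20·log₁₀(39.0/3.0) = 82 − 22.28 = 59.72 dB SPL.
Σ 10^(L/10) = 4.474e+06 → L_total = 10·log₁₀(4.474e+06) = 66.51 dB SPL.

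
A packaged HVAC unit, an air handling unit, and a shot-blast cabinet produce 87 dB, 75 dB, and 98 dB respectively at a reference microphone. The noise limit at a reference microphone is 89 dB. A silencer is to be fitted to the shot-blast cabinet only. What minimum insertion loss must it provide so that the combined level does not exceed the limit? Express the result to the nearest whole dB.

14 dB

The untreated sources together contribute 10^(87/10) + 10^(75/10) = 5.328e+08, i.e. 87.27 dB.
To meet 89 dB overall, the treated shot-blast cabinet may contribute at most 10^(89/10) − 5.328e+08 = 2.615e+08, i.e. 84.18 dB.
Required insertion loss = 98 − 84.18 = 13.82 dB.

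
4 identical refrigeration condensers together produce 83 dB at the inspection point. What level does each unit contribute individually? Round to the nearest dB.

77 dB

For N identical incoherent sources L_total = L₁ + 10·log₁₀ N, so L₁ = 83 − 10·log₁₀(4) = 83 − 6.021.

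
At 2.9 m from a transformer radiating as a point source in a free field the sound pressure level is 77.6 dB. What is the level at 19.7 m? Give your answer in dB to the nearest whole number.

Spherical spreading from a point source gives a 20·log₁₀(r₂/r₁) drop.
L₂ = 77.6 − 20·log₁₀(19.7/2.9) = 77.6 − 16.641 = 60.96 dB.

61 dB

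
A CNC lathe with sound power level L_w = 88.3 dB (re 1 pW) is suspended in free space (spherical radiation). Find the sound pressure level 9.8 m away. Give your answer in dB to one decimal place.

L_p = L_w − 10·log₁₀(4π·r²) with r = 9.8 m.
4π·r² = 1207 m², 10·log₁₀ of that is 30.817 dB.
L_p = 88.3 − 30.817 = 57.48 dB.

57.5 dB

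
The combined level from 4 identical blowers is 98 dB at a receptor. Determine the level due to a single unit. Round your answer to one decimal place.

Dividing the total intensity by 4 lowers the level by 10·log₁₀ 4 = 6.021 dB: L₁ = 98 − 6.021.

92.0 dB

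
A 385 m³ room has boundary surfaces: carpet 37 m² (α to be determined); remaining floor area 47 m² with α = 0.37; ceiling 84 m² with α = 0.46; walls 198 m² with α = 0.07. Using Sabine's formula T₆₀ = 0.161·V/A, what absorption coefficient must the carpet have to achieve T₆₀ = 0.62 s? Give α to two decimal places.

Required total absorption A = 0.161·385/0.62 = 99.98 m².
Absorption from the other surfaces = 47·0.37 + 84·0.46 + 198·0.07 = 69.89 m², so the carpet must supply 30.09 m² over 37 m².
α = 30.09/37 = 0.813.

0.81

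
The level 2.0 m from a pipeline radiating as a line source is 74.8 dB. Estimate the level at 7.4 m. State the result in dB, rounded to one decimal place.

Line-source attenuation: ΔL = 10·log₁₀(r₂/r₁) = 10·log₁₀(7.4/2.0) = 5.682 dB.
L₂ = 74.8 − 10·log₁₀(7.4/2.0) = 74.8 − 5.682 = 69.12 dB.

69.1 dB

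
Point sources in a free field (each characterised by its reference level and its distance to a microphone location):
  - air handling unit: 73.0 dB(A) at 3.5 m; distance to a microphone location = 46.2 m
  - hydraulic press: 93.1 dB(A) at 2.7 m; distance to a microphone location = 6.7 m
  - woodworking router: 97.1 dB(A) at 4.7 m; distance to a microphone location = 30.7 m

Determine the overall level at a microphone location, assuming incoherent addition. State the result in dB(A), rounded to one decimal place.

First find each source's level at the receiver (point-source: −20·log₁₀(r/r_ref)), then combine on an intensity basis.
air handling unit: 73.0 − 20·log₁₀(46.2/3.5) = 73.0 − 22.41 = 50.59 dB(A).
hydraulic press: 93.1 − 20·log₁₀(6.7/2.7) = 93.1 − 7.89 = 85.21 dB(A).
woodworking router: 97.1 − 20·log₁₀(30.7/4.7) = 97.1 − 16.30 = 80.80 dB(A).
Σ 10^(L/10) = 4.519e+08 → L_total = 10·log₁₀(4.519e+08) = 86.55 dB(A).

86.6 dB(A)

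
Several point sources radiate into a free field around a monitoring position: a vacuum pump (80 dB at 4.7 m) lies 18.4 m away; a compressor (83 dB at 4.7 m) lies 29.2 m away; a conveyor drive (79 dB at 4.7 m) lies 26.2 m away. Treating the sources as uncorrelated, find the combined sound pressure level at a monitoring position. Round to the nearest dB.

Propagate each source to the receiver with L = L_ref − 20·log₁₀(r/r_ref), then add intensities.
vacuum pump: 80 − 20·log₁₀(18.4/4.7) = 80 − 11.85 = 68.15 dB.
compressor: 83 − 20·log₁₀(29.2/4.7) = 83 − 15.87 = 67.13 dB.
conveyor drive: 79 − 20·log₁₀(26.2/4.7) = 79 − 14.92 = 64.08 dB.
Σ 10^(L/10) = 1.425e+07 → L_total = 10·log₁₀(1.425e+07) = 71.54 dB.

72 dB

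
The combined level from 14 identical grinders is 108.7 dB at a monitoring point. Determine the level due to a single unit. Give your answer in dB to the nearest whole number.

For N identical incoherent sources L_total = L₁ + 10·log₁₀ N, so L₁ = 108.7 − 10·log₁₀(14) = 108.7 − 11.461.

97 dB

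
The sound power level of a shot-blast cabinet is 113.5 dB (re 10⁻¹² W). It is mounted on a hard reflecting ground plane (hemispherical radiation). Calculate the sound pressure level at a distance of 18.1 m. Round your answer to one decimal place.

80.4 dB

L_p = L_w − 10·log₁₀(2π·r²) with r = 18.1 m.
2π·r² = 2058 m², 10·log₁₀ of that is 33.135 dB.
L_p = 113.5 − 33.135 = 80.36 dB.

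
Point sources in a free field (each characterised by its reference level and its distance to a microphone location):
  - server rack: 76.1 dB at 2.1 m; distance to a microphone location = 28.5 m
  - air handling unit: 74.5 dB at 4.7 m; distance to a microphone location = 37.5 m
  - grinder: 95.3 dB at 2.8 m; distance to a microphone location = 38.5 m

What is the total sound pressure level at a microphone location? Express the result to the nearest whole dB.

Propagate each source to the receiver with L = L_ref − 20·log₁₀(r/r_ref), then add intensities.
server rack: 76.1 − 20·log₁₀(28.5/2.1) = 76.1 − 22.65 = 53.45 dB.
air handling unit: 74.5 − 20·log₁₀(37.5/4.7) = 74.5 − 18.04 = 56.46 dB.
grinder: 95.3 − 20·log₁₀(38.5/2.8) = 95.3 − 22.77 = 72.53 dB.
Σ 10^(L/10) = 1.859e+07 → L_total = 10·log₁₀(1.859e+07) = 72.69 dB.

73 dB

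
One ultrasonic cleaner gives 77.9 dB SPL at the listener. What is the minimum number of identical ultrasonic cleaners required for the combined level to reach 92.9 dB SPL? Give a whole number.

N identical sources give L₁ + 10·log₁₀ N, so require 10·log₁₀ N ≥ 92.9 − 77.9 = 15.0 dB.
N ≥ 10^(15.0/10) = 31.623, so N = 32.

32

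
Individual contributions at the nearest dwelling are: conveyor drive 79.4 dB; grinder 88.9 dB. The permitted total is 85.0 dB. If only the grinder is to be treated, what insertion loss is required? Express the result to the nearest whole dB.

The untreated sources together contribute 10^(79.4/10) = 8.710e+07, i.e. 79.40 dB.
To meet 85.0 dB overall, the treated grinder may contribute at most 10^(85.0/10) − 8.710e+07 = 2.291e+08, i.e. 83.60 dB.
Required insertion loss = 88.9 − 83.60 = 5.30 dB.

5 dB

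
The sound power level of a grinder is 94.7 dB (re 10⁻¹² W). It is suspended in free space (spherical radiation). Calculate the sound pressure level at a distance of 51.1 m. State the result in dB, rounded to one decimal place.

Free-field spherical radiation: L_p = L_w − 10·log₁₀(4π·r²), r = 51.1 m.
4π·r² = 3.281e+04 m², 10·log₁₀ of that is 45.161 dB.
L_p = 94.7 − 45.161 = 49.54 dB.

49.5 dB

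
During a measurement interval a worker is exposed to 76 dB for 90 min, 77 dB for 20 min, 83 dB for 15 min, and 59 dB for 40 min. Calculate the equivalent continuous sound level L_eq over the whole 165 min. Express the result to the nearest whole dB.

Weight each interval's intensity by its duration and average over T = 165 min:
Σ tᵢ·10^(Lᵢ/10) = 90·10^(76/10) + 20·10^(77/10) + 15·10^(83/10) + 40·10^(59/10) = 7.610e+09.
L_eq = 10·log₁₀(7.610e+09/165) = 76.64 dB.

77 dB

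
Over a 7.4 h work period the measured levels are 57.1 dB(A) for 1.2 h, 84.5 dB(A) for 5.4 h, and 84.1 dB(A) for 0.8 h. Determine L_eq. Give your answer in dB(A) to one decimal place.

Weight each interval's intensity by its duration and average over T = 7.4 h:
Σ tᵢ·10^(Lᵢ/10) = 1.2·10^(57.1/10) + 5.4·10^(84.5/10) + 0.8·10^(84.1/10) = 1.728e+09.
L_eq = 10·log₁₀(1.728e+09/7.4) = 83.68 dB(A).

83.7 dB(A)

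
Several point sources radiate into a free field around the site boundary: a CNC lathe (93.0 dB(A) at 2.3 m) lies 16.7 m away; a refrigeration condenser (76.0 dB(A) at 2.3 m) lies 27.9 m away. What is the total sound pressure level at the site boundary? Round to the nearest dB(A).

76 dB(A)

First find each source's level at the receiver (point-source: −20·log₁₀(r/r_ref)), then combine on an intensity basis.
CNC lathe: 93.0 − 20·log₁₀(16.7/2.3) = 93.0 − 17.22 = 75.78 dB(A).
refrigeration condenser: 76.0 − 20·log₁₀(27.9/2.3) = 76.0 − 21.68 = 54.32 dB(A).
Σ 10^(L/10) = 3.812e+07 → L_total = 10·log₁₀(3.812e+07) = 75.81 dB(A).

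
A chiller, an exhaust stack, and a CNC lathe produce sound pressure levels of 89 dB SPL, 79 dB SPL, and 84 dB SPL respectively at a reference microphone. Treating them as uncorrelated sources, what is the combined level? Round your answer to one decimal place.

Incoherent sources combine by intensity addition: L_total = 10·log₁₀(Σ 10^(L_i/10)).
Σ 10^(L/10) = 10^(89/10) + 10^(79/10) + 10^(84/10) = 1.125e+09.
L_total = 10·log₁₀(1.125e+09) = 90.51 dB SPL.

90.5 dB SPL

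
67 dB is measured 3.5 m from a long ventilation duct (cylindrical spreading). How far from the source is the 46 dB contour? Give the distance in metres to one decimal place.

440.6 m

The 21.0 dB drop corresponds to a distance ratio of 10^(21.0/10) for a line source.
r₂ = 3.5·10^((67−46)/10) = 3.5·10^(21.0/10) = 440.62 m.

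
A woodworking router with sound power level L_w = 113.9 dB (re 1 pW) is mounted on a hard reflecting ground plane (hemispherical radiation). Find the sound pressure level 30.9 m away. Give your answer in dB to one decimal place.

76.1 dB

Free-field hemispherical radiation: L_p = L_w − 10·log₁₀(2π·r²), r = 30.9 m.
2π·r² = 5999 m², 10·log₁₀ of that is 37.781 dB.
L_p = 113.9 − 37.781 = 76.12 dB.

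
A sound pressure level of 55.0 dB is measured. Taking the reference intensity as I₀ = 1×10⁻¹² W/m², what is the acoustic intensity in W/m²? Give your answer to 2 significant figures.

I/I₀ = 10^(55.0/10) = 3.162e+05, so I = 3.162e+05 × 10⁻¹² W/m².

3.2e-07 W/m²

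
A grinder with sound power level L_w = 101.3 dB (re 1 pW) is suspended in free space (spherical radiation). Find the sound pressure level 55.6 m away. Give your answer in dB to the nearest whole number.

L_p = L_w − 10·log₁₀(4π·r²) with r = 55.6 m.
4π·r² = 3.885e+04 m², 10·log₁₀ of that is 45.894 dB.
L_p = 101.3 − 45.894 = 55.41 dB.

55 dB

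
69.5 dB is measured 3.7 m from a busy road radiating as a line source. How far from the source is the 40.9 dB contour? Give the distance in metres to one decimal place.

Line-source spreading drops the level by 10·log₁₀(r₂/r₁); inverting, r₂/r₁ = 10^(ΔL/10).
r₂ = 3.7·10^((69.5−40.9)/10) = 3.7·10^(28.6/10) = 2680.41 m.

2680.4 m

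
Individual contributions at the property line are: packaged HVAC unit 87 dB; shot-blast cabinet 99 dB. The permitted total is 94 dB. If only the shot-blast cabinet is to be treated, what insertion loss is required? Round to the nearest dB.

The untreated sources together contribute 10^(87/10) = 5.012e+08, i.e. 87.00 dB.
The limit corresponds to 10^(94/10) = 2.512e+09; subtracting the fixed part leaves 2.011e+09 for the shot-blast cabinet, i.e. 93.03 dB.
So the shot-blast cabinet must be reduced from 99 to 93.03 dB: IL = 5.97 dB.

6 dB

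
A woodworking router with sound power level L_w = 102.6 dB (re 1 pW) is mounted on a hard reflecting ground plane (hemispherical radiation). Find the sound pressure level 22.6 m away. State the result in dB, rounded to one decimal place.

Free-field hemispherical radiation: L_p = L_w − 10·log₁₀(2π·r²), r = 22.6 m.
2π·r² = 3209 m², 10·log₁₀ of that is 35.064 dB.
L_p = 102.6 − 35.064 = 67.54 dB.

67.5 dB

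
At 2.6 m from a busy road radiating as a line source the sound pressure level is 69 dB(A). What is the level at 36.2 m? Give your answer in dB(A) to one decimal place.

Cylindrical spreading from a line source gives a 10·log₁₀(r₂/r₁) drop.
L₂ = 69 − 10·log₁₀(36.2/2.6) = 69 − 11.437 = 57.56 dB(A).

57.6 dB(A)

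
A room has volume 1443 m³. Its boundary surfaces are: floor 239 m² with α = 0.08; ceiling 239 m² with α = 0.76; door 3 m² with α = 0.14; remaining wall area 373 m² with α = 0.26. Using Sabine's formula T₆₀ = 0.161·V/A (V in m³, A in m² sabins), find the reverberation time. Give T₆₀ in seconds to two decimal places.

0.78 s

Summing Sᵢαᵢ: 239·0.08 + 239·0.76 + 3·0.14 + 373·0.26 = 298.16 m².
T₆₀ = 0.161·V/A = 0.161·1443/298.16 = 0.779 s.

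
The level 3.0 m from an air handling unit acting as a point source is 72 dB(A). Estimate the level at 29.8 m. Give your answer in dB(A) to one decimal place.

52.1 dB(A)

Spherical spreading from a point source gives a 20·log₁₀(r₂/r₁) drop.
L₂ = 72 − 20·log₁₀(29.8/3.0) = 72 − 19.942 = 52.06 dB(A).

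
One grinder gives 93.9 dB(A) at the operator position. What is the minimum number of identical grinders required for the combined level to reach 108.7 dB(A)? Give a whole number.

N identical sources give L₁ + 10·log₁₀ N, so require 10·log₁₀ N ≥ 108.7 − 93.9 = 14.8 dB.
N ≥ 10^(14.8/10) = 30.200, so N = 31.

31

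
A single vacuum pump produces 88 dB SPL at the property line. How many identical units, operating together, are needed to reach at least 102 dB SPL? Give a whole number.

26

The shortfall is 102 − 88 = 14.0 dB, and N units add 10·log₁₀ N, so need 10·log₁₀ N ≥ 14.0.
N ≥ 10^(14.0/10) = 25.119, so N = 26.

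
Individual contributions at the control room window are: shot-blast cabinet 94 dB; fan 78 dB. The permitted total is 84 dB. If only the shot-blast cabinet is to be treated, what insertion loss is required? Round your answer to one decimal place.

11.3 dB

The untreated sources together contribute 10^(78/10) = 6.310e+07, i.e. 78.00 dB.
To meet 84 dB overall, the treated shot-blast cabinet may contribute at most 10^(84/10) − 6.310e+07 = 1.881e+08, i.e. 82.74 dB.
So the shot-blast cabinet must be reduced from 94 to 82.74 dB: IL = 11.26 dB.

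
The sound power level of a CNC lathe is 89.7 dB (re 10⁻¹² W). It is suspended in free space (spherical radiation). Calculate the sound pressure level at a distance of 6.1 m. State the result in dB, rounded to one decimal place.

Free-field spherical radiation: L_p = L_w − 10·log₁₀(4π·r²), r = 6.1 m.
4π·r² = 467.6 m², 10·log₁₀ of that is 26.699 dB.
L_p = 89.7 − 26.699 = 63.00 dB.

63.0 dB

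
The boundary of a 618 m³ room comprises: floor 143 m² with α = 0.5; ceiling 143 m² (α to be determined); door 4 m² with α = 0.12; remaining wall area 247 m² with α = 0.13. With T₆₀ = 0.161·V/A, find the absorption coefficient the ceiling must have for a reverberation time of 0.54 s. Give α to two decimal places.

Required total absorption A = 0.161·618/0.54 = 184.26 m².
Absorption from the other surfaces = 143·0.5 + 4·0.12 + 247·0.13 = 104.09 m², so the ceiling must supply 80.17 m² over 143 m².
α = 80.17/143 = 0.561.

0.56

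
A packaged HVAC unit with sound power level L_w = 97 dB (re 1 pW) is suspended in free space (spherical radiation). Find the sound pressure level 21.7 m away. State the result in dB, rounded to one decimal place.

59.3 dB

L_p = L_w − 10·log₁₀(4π·r²) with r = 21.7 m.
4π·r² = 5917 m², 10·log₁₀ of that is 37.721 dB.
L_p = 97 − 37.721 = 59.28 dB.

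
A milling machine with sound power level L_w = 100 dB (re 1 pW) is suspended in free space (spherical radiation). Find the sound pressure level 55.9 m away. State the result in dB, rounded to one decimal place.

54.1 dB

The power spreads over a sphere of area 4π·r², so L_p = L_w − 10·log₁₀(4π·r²).
4π·r² = 3.927e+04 m², 10·log₁₀ of that is 45.940 dB.
L_p = 100 − 45.940 = 54.06 dB.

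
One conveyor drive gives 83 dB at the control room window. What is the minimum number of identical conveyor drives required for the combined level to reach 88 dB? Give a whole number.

4

Need L₁ + 10·log₁₀ N ≥ 88, i.e. log₁₀ N ≥ 0.50.
N ≥ 10^(5.0/10) = 3.162, so N = 4.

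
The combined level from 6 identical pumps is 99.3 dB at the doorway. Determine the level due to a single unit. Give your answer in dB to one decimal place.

91.5 dB

Dividing the total intensity by 6 lowers the level by 10·log₁₀ 6 = 7.782 dB: L₁ = 99.3 − 7.782.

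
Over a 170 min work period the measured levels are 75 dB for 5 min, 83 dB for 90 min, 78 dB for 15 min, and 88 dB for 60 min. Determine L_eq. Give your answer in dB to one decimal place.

The energy average is taken in the linear domain: L_eq = 10·log₁₀[(Σ tᵢ·10^(Lᵢ/10))/T], T = 170 min.
Σ tᵢ·10^(Lᵢ/10) = 5·10^(75/10) + 90·10^(83/10) + 15·10^(78/10) + 60·10^(88/10) = 5.692e+10.
L_eq = 10·log₁₀(5.692e+10/170) = 85.25 dB.

85.2 dB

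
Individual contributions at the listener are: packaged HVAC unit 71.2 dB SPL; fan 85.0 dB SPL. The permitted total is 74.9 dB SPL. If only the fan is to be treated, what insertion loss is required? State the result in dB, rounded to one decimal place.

The untreated sources together contribute 10^(71.2/10) = 1.318e+07, i.e. 71.20 dB SPL.
To meet 74.9 dB SPL overall, the treated fan may contribute at most 10^(74.9/10) − 1.318e+07 = 1.772e+07, i.e. 72.48 dB SPL.
Required insertion loss = 85.0 − 72.48 = 12.52 dB.

12.5 dB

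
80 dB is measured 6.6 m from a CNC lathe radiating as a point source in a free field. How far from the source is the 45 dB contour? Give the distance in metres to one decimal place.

The 35.0 dB drop corresponds to a distance ratio of 10^(35.0/20) for a point source.
r₂ = 6.6·10^((80−45)/20) = 6.6·10^(35.0/20) = 371.15 m.

371.1 m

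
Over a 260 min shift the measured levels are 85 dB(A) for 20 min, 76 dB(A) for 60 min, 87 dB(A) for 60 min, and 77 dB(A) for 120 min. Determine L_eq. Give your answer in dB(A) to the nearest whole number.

82 dB(A)

Weight each interval's intensity by its duration and average over T = 260 min:
Σ tᵢ·10^(Lᵢ/10) = 20·10^(85/10) + 60·10^(76/10) + 60·10^(87/10) + 120·10^(77/10) = 4.480e+10.
L_eq = 10·log₁₀(4.480e+10/260) = 82.36 dB(A).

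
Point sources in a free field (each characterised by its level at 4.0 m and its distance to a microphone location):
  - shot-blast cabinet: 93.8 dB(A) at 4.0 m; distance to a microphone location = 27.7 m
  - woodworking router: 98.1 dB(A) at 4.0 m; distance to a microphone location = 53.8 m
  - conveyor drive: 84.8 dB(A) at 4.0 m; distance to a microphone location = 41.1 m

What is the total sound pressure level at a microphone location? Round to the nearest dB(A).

79 dB(A)

Propagate each source to the receiver with L = L_ref − 20·log₁₀(r/r_ref), then add intensities.
shot-blast cabinet: 93.8 − 20·log₁₀(27.7/4.0) = 93.8 − 16.81 = 76.99 dB(A).
woodworking router: 98.1 − 20·log₁₀(53.8/4.0) = 98.1 − 22.57 = 75.53 dB(A).
conveyor drive: 84.8 − 20·log₁₀(41.1/4.0) = 84.8 − 20.24 = 64.56 dB(A).
Σ 10^(L/10) = 8.857e+07 → L_total = 10·log₁₀(8.857e+07) = 79.47 dB(A).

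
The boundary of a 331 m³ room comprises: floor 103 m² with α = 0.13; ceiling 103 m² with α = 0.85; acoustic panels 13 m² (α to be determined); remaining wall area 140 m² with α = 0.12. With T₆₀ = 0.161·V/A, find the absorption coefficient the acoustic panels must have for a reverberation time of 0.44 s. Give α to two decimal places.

0.26

Required total absorption A = 0.161·331/0.44 = 121.12 m².
Absorption from the other surfaces = 103·0.13 + 103·0.85 + 140·0.12 = 117.74 m², so the acoustic panels must supply 3.38 m² over 13 m².
α = 3.38/13 = 0.260.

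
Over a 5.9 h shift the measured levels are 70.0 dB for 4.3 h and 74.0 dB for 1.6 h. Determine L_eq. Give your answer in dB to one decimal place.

L_eq = 10·log₁₀[(1/T)·Σ tᵢ·10^(Lᵢ/10)] with T = 5.9 h.
Σ tᵢ·10^(Lᵢ/10) = 4.3·10^(70.0/10) + 1.6·10^(74.0/10) = 8.319e+07.
L_eq = 10·log₁₀(8.319e+07/5.9) = 71.49 dB.

71.5 dB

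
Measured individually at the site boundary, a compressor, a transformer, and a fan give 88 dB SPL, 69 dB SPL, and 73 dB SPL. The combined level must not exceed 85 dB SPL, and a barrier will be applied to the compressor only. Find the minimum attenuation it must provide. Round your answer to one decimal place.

3.4 dB

Everything except the compressor sums to 10^(69/10) + 10^(73/10) = 2.790e+07 in linear terms, 74.46 dB SPL.
The limit corresponds to 10^(85/10) = 3.162e+08; subtracting the fixed part leaves 2.883e+08 for the compressor, i.e. 84.60 dB SPL.
Required insertion loss = 88 − 84.60 = 3.40 dB.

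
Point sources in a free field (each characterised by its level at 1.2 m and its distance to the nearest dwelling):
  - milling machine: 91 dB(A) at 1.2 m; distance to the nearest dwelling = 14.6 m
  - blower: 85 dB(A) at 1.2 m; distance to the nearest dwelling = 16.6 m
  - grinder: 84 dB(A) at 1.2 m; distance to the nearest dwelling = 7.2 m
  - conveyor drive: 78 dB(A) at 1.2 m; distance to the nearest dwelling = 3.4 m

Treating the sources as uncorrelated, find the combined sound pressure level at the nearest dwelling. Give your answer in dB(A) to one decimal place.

74.0 dB(A)

Propagate each source to the receiver with L = L_ref − 20·log₁₀(r/r_ref), then add intensities.
milling machine: 91 − 20·log₁₀(14.6/1.2) = 91 − 21.70 = 69.30 dB(A).
blower: 85 − 20·log₁₀(16.6/1.2) = 85 − 22.82 = 62.18 dB(A).
grinder: 84 − 20·log₁₀(7.2/1.2) = 84 − 15.56 = 68.44 dB(A).
conveyor drive: 78 − 20·log₁₀(3.4/1.2) = 78 − 9.05 = 68.95 dB(A).
Σ 10^(L/10) = 2.499e+07 → L_total = 10·log₁₀(2.499e+07) = 73.98 dB(A).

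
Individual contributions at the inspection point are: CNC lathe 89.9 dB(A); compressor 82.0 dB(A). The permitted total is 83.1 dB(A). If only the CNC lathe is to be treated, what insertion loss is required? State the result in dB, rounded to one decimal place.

Everything except the CNC lathe sums to 10^(82.0/10) = 1.585e+08 in linear terms, 82.00 dB(A).
The limit corresponds to 10^(83.1/10) = 2.042e+08; subtracting the fixed part leaves 4.568e+07 for the CNC lathe, i.e. 76.60 dB(A).
Required insertion loss = 89.9 − 76.60 = 13.30 dB.

13.3 dB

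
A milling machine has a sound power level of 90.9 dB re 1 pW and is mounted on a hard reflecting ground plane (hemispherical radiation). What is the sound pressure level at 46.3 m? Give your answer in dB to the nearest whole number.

50 dB

The power spreads over a hemisphere of area 2π·r², so L_p = L_w − 10·log₁₀(2π·r²).
2π·r² = 1.347e+04 m², 10·log₁₀ of that is 41.293 dB.
L_p = 90.9 − 41.293 = 49.61 dB.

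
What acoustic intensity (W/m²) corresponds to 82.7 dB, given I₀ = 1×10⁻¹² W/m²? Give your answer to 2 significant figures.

0.00019 W/m²

I = I₀·10^(L/10) = 10⁻¹² × 10^(82.7/10) = 10^(-3.730).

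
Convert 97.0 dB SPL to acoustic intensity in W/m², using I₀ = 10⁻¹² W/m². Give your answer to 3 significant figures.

0.00501 W/m²

I/I₀ = 10^(97.0/10) = 5.012e+09, so I = 5.012e+09 × 10⁻¹² W/m².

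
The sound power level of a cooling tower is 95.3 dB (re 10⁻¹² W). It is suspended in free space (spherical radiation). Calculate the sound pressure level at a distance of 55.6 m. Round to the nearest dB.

Free-field spherical radiation: L_p = L_w − 10·log₁₀(4π·r²), r = 55.6 m.
4π·r² = 3.885e+04 m², 10·log₁₀ of that is 45.894 dB.
L_p = 95.3 − 45.894 = 49.41 dB.

49 dB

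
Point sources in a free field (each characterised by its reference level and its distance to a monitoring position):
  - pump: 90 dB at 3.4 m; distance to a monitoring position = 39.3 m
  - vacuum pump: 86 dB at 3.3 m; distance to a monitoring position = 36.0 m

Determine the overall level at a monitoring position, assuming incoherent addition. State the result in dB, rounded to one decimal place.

70.3 dB

First find each source's level at the receiver (point-source: −20·log₁₀(r/r_ref)), then combine on an intensity basis.
pump: 90 − 20·log₁₀(39.3/3.4) = 90 − 21.26 = 68.74 dB.
vacuum pump: 86 − 20·log₁₀(36.0/3.3) = 86 − 20.76 = 65.24 dB.
Σ 10^(L/10) = 1.083e+07 → L_total = 10·log₁₀(1.083e+07) = 70.35 dB.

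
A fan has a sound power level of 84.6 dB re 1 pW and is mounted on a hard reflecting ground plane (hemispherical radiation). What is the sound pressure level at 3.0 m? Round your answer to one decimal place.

67.1 dB

The power spreads over a hemisphere of area 2π·r², so L_p = L_w − 10·log₁₀(2π·r²).
2π·r² = 56.55 m², 10·log₁₀ of that is 17.524 dB.
L_p = 84.6 − 17.524 = 67.08 dB.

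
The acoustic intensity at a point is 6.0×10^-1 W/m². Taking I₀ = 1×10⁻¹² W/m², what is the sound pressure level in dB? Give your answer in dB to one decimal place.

117.8 dB

I/I₀ = 6.0×10^-1/10⁻¹² = 6.0×10^11, and L = 10·log₁₀(I/I₀).
L = 10·(0.7782 + 11) = 117.78 dB.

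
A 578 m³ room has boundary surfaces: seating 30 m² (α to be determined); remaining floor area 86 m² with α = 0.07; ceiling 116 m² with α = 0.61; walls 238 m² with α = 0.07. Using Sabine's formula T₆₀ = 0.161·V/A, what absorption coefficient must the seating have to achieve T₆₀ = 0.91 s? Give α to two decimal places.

Required total absorption A = 0.161·578/0.91 = 102.26 m².
Absorption from the other surfaces = 86·0.07 + 116·0.61 + 238·0.07 = 93.44 m², so the seating must supply 8.82 m² over 30 m².
α = 8.82/30 = 0.294.

0.29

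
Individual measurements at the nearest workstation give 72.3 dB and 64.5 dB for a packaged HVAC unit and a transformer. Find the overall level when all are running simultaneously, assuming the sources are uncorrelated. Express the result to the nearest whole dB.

73 dB

For uncorrelated sources the intensities add, so convert each level to linear form, sum, and take 10·log₁₀ of the total.
Σ 10^(L/10) = 10^(72.3/10) + 10^(64.5/10) = 1.980e+07.
L_total = 10·log₁₀(1.980e+07) = 72.97 dB.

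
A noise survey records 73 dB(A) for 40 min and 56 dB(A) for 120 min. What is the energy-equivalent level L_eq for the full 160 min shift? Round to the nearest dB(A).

The energy average is taken in the linear domain: L_eq = 10·log₁₀[(Σ tᵢ·10^(Lᵢ/10))/T], T = 160 min.
Σ tᵢ·10^(Lᵢ/10) = 40·10^(73/10) + 120·10^(56/10) = 8.459e+08.
L_eq = 10·log₁₀(8.459e+08/160) = 67.23 dB(A).

67 dB(A)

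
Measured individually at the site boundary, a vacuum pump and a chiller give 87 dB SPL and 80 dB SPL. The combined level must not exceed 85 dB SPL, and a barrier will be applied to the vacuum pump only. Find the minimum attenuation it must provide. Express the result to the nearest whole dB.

4 dB

The untreated sources together contribute 10^(80/10) = 1.000e+08, i.e. 80.00 dB SPL.
The limit corresponds to 10^(85/10) = 3.162e+08; subtracting the fixed part leaves 2.162e+08 for the vacuum pump, i.e. 83.35 dB SPL.
Required insertion loss = 87 − 83.35 = 3.65 dB.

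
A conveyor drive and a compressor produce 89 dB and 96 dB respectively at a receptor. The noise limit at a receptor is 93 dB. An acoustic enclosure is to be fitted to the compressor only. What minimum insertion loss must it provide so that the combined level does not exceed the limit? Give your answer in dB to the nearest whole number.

The untreated sources together contribute 10^(89/10) = 7.943e+08, i.e. 89.00 dB.
To meet 93 dB overall, the treated compressor may contribute at most 10^(93/10) − 7.943e+08 = 1.201e+09, i.e. 90.80 dB.
So the compressor must be reduced from 96 to 90.80 dB: IL = 5.20 dB.

5 dB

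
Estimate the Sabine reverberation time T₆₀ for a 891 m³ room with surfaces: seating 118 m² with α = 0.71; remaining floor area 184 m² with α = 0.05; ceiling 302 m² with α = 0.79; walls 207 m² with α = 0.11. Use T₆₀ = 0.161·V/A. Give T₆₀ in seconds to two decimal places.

0.40 s

Total absorption A = 118·0.71 + 184·0.05 + 302·0.79 + 207·0.11 = 354.33 m² sabins.
T₆₀ = 0.161 × 891 / 354.33 = 0.405 s.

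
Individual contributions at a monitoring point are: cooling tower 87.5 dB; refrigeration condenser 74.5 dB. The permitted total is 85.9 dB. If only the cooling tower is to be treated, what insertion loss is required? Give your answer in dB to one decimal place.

1.9 dB

Everything except the cooling tower sums to 10^(74.5/10) = 2.818e+07 in linear terms, 74.50 dB.
The limit corresponds to 10^(85.9/10) = 3.890e+08; subtracting the fixed part leaves 3.609e+08 for the cooling tower, i.e. 85.57 dB.
So the cooling tower must be reduced from 87.5 to 85.57 dB: IL = 1.93 dB.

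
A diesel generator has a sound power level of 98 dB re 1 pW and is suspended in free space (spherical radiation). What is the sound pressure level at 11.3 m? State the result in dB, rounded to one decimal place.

Free-field spherical radiation: L_p = L_w − 10·log₁₀(4π·r²), r = 11.3 m.
4π·r² = 1605 m², 10·log₁₀ of that is 32.054 dB.
L_p = 98 − 32.054 = 65.95 dB.

65.9 dB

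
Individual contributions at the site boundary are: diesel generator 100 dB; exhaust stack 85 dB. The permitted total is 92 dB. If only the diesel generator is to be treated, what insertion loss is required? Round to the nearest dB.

The untreated sources together contribute 10^(85/10) = 3.162e+08, i.e. 85.00 dB.
The limit corresponds to 10^(92/10) = 1.585e+09; subtracting the fixed part leaves 1.269e+09 for the diesel generator, i.e. 91.03 dB.
Required insertion loss = 100 − 91.03 = 8.97 dB.

9 dB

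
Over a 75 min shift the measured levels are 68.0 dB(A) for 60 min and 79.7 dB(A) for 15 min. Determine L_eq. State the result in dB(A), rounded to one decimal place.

73.7 dB(A)

L_eq = 10·log₁₀[(1/T)·Σ tᵢ·10^(Lᵢ/10)] with T = 75 min.
Σ tᵢ·10^(Lᵢ/10) = 60·10^(68.0/10) + 15·10^(79.7/10) = 1.778e+09.
L_eq = 10·log₁₀(1.778e+09/75) = 73.75 dB(A).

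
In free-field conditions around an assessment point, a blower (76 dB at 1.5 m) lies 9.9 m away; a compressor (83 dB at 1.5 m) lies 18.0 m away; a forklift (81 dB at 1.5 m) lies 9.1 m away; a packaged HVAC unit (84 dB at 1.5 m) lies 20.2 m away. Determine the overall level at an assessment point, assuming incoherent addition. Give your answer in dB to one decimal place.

Propagate each source to the receiver with L = L_ref − 20·log₁₀(r/r_ref), then add intensities.
blower: 76 − 20·log₁₀(9.9/1.5) = 76 − 16.39 = 59.61 dB.
compressor: 83 − 20·log₁₀(18.0/1.5) = 83 − 21.58 = 61.42 dB.
forklift: 81 − 20·log₁₀(9.1/1.5) = 81 − 15.66 = 65.34 dB.
packaged HVAC unit: 84 − 20·log₁₀(20.2/1.5) = 84 − 22.59 = 61.41 dB.
Σ 10^(L/10) = 7.105e+06 → L_total = 10·log₁₀(7.105e+06) = 68.52 dB.

68.5 dB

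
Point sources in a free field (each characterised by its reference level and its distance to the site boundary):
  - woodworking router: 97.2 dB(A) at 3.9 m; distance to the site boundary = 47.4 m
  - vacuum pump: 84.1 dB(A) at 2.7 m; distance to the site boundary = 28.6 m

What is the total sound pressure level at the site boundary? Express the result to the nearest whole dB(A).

76 dB(A)

First find each source's level at the receiver (point-source: −20·log₁₀(r/r_ref)), then combine on an intensity basis.
woodworking router: 97.2 − 20·log₁₀(47.4/3.9) = 97.2 − 21.69 = 75.51 dB(A).
vacuum pump: 84.1 − 20·log₁₀(28.6/2.7) = 84.1 − 20.50 = 63.60 dB(A).
Σ 10^(L/10) = 3.782e+07 → L_total = 10·log₁₀(3.782e+07) = 75.78 dB(A).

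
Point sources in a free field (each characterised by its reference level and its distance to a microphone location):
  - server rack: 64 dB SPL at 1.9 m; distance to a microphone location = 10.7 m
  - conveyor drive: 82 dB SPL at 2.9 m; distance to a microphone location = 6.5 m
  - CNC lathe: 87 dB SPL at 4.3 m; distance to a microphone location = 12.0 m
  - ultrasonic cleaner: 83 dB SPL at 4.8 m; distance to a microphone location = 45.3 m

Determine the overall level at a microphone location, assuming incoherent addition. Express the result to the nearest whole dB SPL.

80 dB SPL

Propagate each source to the receiver with L = L_ref − 20·log₁₀(r/r_ref), then add intensities.
server rack: 64 − 20·log₁₀(10.7/1.9) = 64 − 15.01 = 48.99 dB SPL.
conveyor drive: 82 − 20·log₁₀(6.5/2.9) = 82 − 7.01 = 74.99 dB SPL.
CNC lathe: 87 − 20·log₁₀(12.0/4.3) = 87 − 8.91 = 78.09 dB SPL.
ultrasonic cleaner: 83 − 20·log₁₀(45.3/4.8) = 83 − 19.50 = 63.50 dB SPL.
Σ 10^(L/10) = 9.822e+07 → L_total = 10·log₁₀(9.822e+07) = 79.92 dB SPL.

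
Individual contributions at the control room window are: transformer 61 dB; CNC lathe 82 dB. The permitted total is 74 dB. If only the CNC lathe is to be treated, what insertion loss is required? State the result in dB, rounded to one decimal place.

8.2 dB

Fixed contribution from the other source: Σ 10^(L/10) = 10^(61/10) = 1.259e+06 (61.00 dB).
The limit corresponds to 10^(74/10) = 2.512e+07; subtracting the fixed part leaves 2.386e+07 for the CNC lathe, i.e. 73.78 dB.
So the CNC lathe must be reduced from 82 to 73.78 dB: IL = 8.22 dB.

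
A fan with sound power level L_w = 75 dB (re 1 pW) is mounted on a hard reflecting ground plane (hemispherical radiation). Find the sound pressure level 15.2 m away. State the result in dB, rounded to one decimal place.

43.4 dB

Free-field hemispherical radiation: L_p = L_w − 10·log₁₀(2π·r²), r = 15.2 m.
2π·r² = 1452 m², 10·log₁₀ of that is 31.619 dB.
L_p = 75 − 31.619 = 43.38 dB.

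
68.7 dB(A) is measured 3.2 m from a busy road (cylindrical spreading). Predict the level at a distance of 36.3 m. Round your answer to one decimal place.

Cylindrical spreading from a line source gives a 10·log₁₀(r₂/r₁) drop.
L₂ = 68.7 − 10·log₁₀(36.3/3.2) = 68.7 − 10.548 = 58.15 dB(A).

58.2 dB(A)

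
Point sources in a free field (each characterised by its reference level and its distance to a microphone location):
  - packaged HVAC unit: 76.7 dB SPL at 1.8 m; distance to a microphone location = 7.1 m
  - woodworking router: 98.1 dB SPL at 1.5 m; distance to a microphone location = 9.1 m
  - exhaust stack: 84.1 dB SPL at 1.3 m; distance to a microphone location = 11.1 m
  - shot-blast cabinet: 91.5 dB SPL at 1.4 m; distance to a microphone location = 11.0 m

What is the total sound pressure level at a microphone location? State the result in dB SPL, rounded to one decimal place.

Propagate each source to the receiver with L = L_ref − 20·log₁₀(r/r_ref), then add intensities.
packaged HVAC unit: 76.7 − 20·log₁₀(7.1/1.8) = 76.7 − 11.92 = 64.78 dB SPL.
woodworking router: 98.1 − 20·log₁₀(9.1/1.5) = 98.1 − 15.66 = 82.44 dB SPL.
exhaust stack: 84.1 − 20·log₁₀(11.1/1.3) = 84.1 − 18.63 = 65.47 dB SPL.
shot-blast cabinet: 91.5 − 20·log₁₀(11.0/1.4) = 91.5 − 17.91 = 73.59 dB SPL.
Σ 10^(L/10) = 2.048e+08 → L_total = 10·log₁₀(2.048e+08) = 83.11 dB SPL.

83.1 dB SPL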